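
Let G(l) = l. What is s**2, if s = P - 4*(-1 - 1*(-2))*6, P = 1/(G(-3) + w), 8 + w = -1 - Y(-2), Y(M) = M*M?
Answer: 148225/256 ≈ 579.00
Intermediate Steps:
Y(M) = M**2
w = -13 (w = -8 + (-1 - 1*(-2)**2) = -8 + (-1 - 1*4) = -8 + (-1 - 4) = -8 - 5 = -13)
P = -1/16 (P = 1/(-3 - 13) = 1/(-16) = -1/16 ≈ -0.062500)
s = -385/16 (s = -1/16 - 4*(-1 - 1*(-2))*6 = -1/16 - 4*(-1 + 2)*6 = -1/16 - 4*1*6 = -1/16 - 4*6 = -1/16 - 24 = -385/16 ≈ -24.063)
s**2 = (-385/16)**2 = 148225/256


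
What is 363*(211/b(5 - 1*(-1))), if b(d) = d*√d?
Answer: 25531*√6/12 ≈ 5211.5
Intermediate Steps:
b(d) = d^(3/2)
363*(211/b(5 - 1*(-1))) = 363*(211/((5 - 1*(-1))^(3/2))) = 363*(211/((5 + 1)^(3/2))) = 363*(211/(6^(3/2))) = 363*(211/((6*√6))) = 363*(211*(√6/36)) = 363*(211*√6/36) = 25531*√6/12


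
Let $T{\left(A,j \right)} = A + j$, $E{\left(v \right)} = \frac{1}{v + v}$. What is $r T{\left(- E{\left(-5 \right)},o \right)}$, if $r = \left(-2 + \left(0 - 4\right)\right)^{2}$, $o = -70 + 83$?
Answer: $\frac{2358}{5} \approx 471.6$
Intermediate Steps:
$E{\left(v \right)} = \frac{1}{2 v}$
$o = 13$
$r = 36$ ($r = \left(-2 - 4\right)^{2} = \left(-6\right)^{2} = 36$)
$r T{\left(- E{\left(-5 \right)},o \right)} = 36 \left(- \frac{1}{2 \left(-5\right)} + 13\right) = 36 \left(- \frac{-1}{2 \cdot 5} + 13\right) = 36 \left(\left(-1\right) \left(- \frac{1}{10}\right) + 13\right) = 36 \left(\frac{1}{10} + 13\right) = 36 \cdot \frac{131}{10} = \frac{2358}{5}$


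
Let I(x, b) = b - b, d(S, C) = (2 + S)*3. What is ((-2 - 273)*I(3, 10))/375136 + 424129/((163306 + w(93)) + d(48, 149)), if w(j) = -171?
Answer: 424129/163285 ≈ 2.5975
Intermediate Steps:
d(S, C) = 6 + 3*S
I(x, b) = 0
((-2 - 273)*I(3, 10))/375136 + 424129/((163306 + w(93)) + d(48, 149)) = ((-2 - 273)*0)/375136 + 424129/((163306 - 171) + (6 + 3*48)) = -275*0*(1/375136) + 424129/(163135 + (6 + 144)) = 0*(1/375136) + 424129/(163135 + 150) = 0 + 424129/163285 = 424129/163285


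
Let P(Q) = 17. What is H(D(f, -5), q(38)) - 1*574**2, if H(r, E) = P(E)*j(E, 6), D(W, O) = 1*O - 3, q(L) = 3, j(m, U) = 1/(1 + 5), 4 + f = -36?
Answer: -1976839/6 ≈ -3.2947e+5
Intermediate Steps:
f = -40 (f = -4 - 36 = -40)
j(m, U) = 1/6
D(W, O) = -3 + O (D(W, O) = O - 3 = -3 + O)
H(r, E) = 17/6 (H(r, E) = 17*(1/6) = 17/6)
H(D(f, -5), q(38)) - 1*574**2 = 17/6 - 1*574**2 = 17/6 - 1*329476 = 17/6 - 329476 = -1976839/6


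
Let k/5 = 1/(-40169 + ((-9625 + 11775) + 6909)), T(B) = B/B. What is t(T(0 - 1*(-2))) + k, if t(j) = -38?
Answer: -236437/6222 ≈ -38.000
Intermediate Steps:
T(B) = 1
k = -1/6222 (k = 5/(-40169 + ((-9625 + 11775) + 6909)) = 5/(-40169 + (2150 + 6909)) = 5/(-40169 + 9059) = 5/(-31110) = 5*(-1/31110) = -1/6222 ≈ -0.00016072)
t(T(0 - 1*(-2))) + k = -38 - 1/6222 = -236437/6222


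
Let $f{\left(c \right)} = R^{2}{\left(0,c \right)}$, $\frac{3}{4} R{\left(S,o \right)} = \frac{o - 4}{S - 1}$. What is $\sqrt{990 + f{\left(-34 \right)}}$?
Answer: $\frac{\sqrt{32014}}{3} \approx 59.642$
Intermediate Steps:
$R{\left(S,o \right)} = \frac{4 \left(-4 + o\right)}{3 \left(-1 + S\right)}$ ($R{\left(S,o \right)} = \frac{4 \frac{o - 4}{S - 1}}{3} = \frac{4 \frac{-4 + o}{-1 + S}}{3} = \frac{4 \left(-4 + o\right)}{3 \left(-1 + S\right)}$)
$f{\left(c \right)} = \left(\frac{16}{3} - \frac{4 c}{3}\right)^{2}$ ($f{\left(c \right)} = \left(\frac{4 \left(-4 + c\right)}{3 \left(-1 + 0\right)}\right)^{2} = \left(\frac{4 \left(-4 + c\right)}{3 \left(-1\right)}\right)^{2} = \left(\frac{4}{3} \left(-1\right) \left(-4 + c\right)\right)^{2} = \left(\frac{16}{3} - \frac{4 c}{3}\right)^{2}$)
$\sqrt{990 + f{\left(-34 \right)}} = \sqrt{990 + \frac{16 \left(4 - -34\right)^{2}}{9}} = \sqrt{990 + \frac{16 \left(4 + 34\right)^{2}}{9}} = \sqrt{990 + \frac{16 \cdot 38^{2}}{9}} = \sqrt{990 + \frac{16}{9} \cdot 1444} = \sqrt{990 + \frac{23104}{9}} = \sqrt{\frac{32014}{9}} = \frac{\sqrt{32014}}{3}$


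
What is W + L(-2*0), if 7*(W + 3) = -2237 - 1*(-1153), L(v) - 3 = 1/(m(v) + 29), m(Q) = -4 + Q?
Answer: -27093/175 ≈ -154.82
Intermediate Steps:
L(v) = 3 + 1/(25 + v) (L(v) = 3 + 1/((-4 + v) + 29) = 3 + 1/(25 + v))
W = -1105/7 (W = -3 + (-2237 - 1*(-1153))/7 = -3 + (-2237 + 1153)/7 = -3 + (⅐)*(-1084) = -3 - 1084/7 = -1105/7 ≈ -157.86)
W + L(-2*0) = -1105/7 + (76 + 3*(-2*0))/(25 - 2*0) = -1105/7 + (76 + 3*0)/(25 + 0) = -1105/7 + (76 + 0)/25 = -1105/7 + (1/25)*76 = -1105/7 + 76/25 = -27093/175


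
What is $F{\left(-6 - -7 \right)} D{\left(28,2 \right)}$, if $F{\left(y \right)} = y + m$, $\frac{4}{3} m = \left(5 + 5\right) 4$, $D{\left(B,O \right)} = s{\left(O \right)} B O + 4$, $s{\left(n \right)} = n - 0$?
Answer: $3596$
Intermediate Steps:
$s{\left(n \right)} = n$ ($s{\left(n \right)} = n + 0 = n$)
$D{\left(B,O \right)} = 4 + B O^{2}$ ($D{\left(B,O \right)} = O B O + 4 = B O O + 4 = B O^{2} + 4 = 4 + B O^{2}$)
$m = 30$ ($m = \frac{3 \left(5 + 5\right) 4}{4} = \frac{3 \cdot 10 \cdot 4}{4} = \frac{3}{4} \cdot 40 = 30$)
$F{\left(y \right)} = 30 + y$ ($F{\left(y \right)} = y + 30 = 30 + y$)
$F{\left(-6 - -7 \right)} D{\left(28,2 \right)} = \left(30 - -1\right) \left(4 + 28 \cdot 2^{2}\right) = \left(30 + \left(-6 + 7\right)\right) \left(4 + 28 \cdot 4\right) = \left(30 + 1\right) \left(4 + 112\right) = 31 \cdot 116 = 3596$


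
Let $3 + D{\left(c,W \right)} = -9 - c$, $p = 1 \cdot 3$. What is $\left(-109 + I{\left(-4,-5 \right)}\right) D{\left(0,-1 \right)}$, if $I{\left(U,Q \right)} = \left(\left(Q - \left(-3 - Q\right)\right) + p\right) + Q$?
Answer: $1416$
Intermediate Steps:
$p = 3$
$D{\left(c,W \right)} = -12 - c$ ($D{\left(c,W \right)} = -3 - \left(9 + c\right) = -12 - c$)
$I{\left(U,Q \right)} = 6 + 3 Q$ ($I{\left(U,Q \right)} = \left(\left(Q - \left(-3 - Q\right)\right) + 3\right) + Q = \left(\left(Q + \left(3 + Q\right)\right) + 3\right) + Q = \left(\left(3 + 2 Q\right) + 3\right) + Q = \left(6 + 2 Q\right) + Q = 6 + 3 Q$)
$\left(-109 + I{\left(-4,-5 \right)}\right) D{\left(0,-1 \right)} = \left(-109 + \left(6 + 3 \left(-5\right)\right)\right) \left(-12 - 0\right) = \left(-109 + \left(6 - 15\right)\right) \left(-12 + 0\right) = \left(-109 - 9\right) \left(-12\right) = \left(-118\right) \left(-12\right) = 1416$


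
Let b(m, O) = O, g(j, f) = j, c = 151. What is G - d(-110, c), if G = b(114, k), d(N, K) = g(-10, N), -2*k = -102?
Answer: 61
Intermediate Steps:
k = 51 (k = -1/2*(-102) = 51)
d(N, K) = -10
G = 51
G - d(-110, c) = 51 - 1*(-10) = 51 + 10 = 61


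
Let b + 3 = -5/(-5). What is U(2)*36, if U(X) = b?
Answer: -72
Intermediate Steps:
b = -2 (b = -3 - 5/(-5) = -3 - 5*(-⅕) = -3 + 1 = -2)
U(X) = -2
U(2)*36 = -2*36 = -72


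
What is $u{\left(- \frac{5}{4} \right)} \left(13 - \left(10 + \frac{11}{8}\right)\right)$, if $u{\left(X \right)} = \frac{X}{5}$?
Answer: $- \frac{13}{32} \approx -0.40625$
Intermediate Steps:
$u{\left(X \right)} = \frac{X}{5}$ ($u{\left(X \right)} = X \frac{1}{5} = \frac{X}{5}$)
$u{\left(- \frac{5}{4} \right)} \left(13 - \left(10 + \frac{11}{8}\right)\right) = \frac{\left(-5\right) \frac{1}{4}}{5} \left(13 - \left(10 + \frac{11}{8}\right)\right) = \frac{\left(-5\right) \frac{1}{4}}{5} \left(13 - \frac{91}{8}\right) = \frac{1}{5} \left(- \frac{5}{4}\right) \left(13 - \frac{91}{8}\right) = - \frac{13 - \frac{91}{8}}{4} = \left(- \frac{1}{4}\right) \frac{13}{8} = - \frac{13}{32}$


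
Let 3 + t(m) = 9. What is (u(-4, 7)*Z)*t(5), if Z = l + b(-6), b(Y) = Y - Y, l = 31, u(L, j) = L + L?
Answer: -1488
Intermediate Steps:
t(m) = 6 (t(m) = -3 + 9 = 6)
u(L, j) = 2*L
b(Y) = 0
Z = 31 (Z = 31 + 0 = 31)
(u(-4, 7)*Z)*t(5) = ((2*(-4))*31)*6 = -8*31*6 = -248*6 = -1488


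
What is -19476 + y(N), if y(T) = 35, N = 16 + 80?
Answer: -19441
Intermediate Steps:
N = 96
-19476 + y(N) = -19476 + 35 = -19441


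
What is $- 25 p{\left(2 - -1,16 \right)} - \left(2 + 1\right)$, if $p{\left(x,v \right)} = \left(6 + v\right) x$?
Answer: $-1653$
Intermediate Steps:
$p{\left(x,v \right)} = x \left(6 + v\right)$
$- 25 p{\left(2 - -1,16 \right)} - \left(2 + 1\right) = - 25 \left(2 - -1\right) \left(6 + 16\right) - \left(2 + 1\right) = - 25 \left(2 + 1\right) 22 - 3 = - 25 \cdot 3 \cdot 22 - 3 = \left(-25\right) 66 - 3 = -1650 - 3 = -1653$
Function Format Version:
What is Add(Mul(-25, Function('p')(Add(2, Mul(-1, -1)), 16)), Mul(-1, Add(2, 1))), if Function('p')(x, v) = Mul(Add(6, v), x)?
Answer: -1653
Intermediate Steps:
Function('p')(x, v) = Mul(x, Add(6, v))
Add(Mul(-25, Function('p')(Add(2, Mul(-1, -1)), 16)), Mul(-1, Add(2, 1))) = Add(Mul(-25, Mul(Add(2, Mul(-1, -1)), Add(6, 16))), Mul(-1, Add(2, 1))) = Add(Mul(-25, Mul(Add(2, 1), 22)), Mul(-1, 3)) = Add(Mul(-25, Mul(3, 22)), -3) = Add(Mul(-25, 66), -3) = Add(-1650, -3) = -1653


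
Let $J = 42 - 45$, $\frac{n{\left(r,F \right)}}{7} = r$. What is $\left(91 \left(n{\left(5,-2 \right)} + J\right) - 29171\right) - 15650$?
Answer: $-41909$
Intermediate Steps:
$n{\left(r,F \right)} = 7 r$
$J = -3$
$\left(91 \left(n{\left(5,-2 \right)} + J\right) - 29171\right) - 15650 = \left(91 \left(7 \cdot 5 - 3\right) - 29171\right) - 15650 = \left(91 \left(35 - 3\right) - 29171\right) - 15650 = \left(91 \cdot 32 - 29171\right) - 15650 = \left(2912 - 29171\right) - 15650 = -26259 - 15650 = -41909$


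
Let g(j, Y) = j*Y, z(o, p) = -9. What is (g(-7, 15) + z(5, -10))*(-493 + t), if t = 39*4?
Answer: 38418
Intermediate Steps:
g(j, Y) = Y*j
t = 156
(g(-7, 15) + z(5, -10))*(-493 + t) = (15*(-7) - 9)*(-493 + 156) = (-105 - 9)*(-337) = -114*(-337) = 38418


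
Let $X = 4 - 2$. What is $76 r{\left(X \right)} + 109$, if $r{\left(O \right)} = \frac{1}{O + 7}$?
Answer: $\frac{1057}{9} \approx 117.44$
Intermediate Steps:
$X = 2$
$r{\left(O \right)} = \frac{1}{7 + O}$
$76 r{\left(X \right)} + 109 = \frac{76}{7 + 2} + 109 = \frac{76}{9} + 109 = \frac{1057}{9}$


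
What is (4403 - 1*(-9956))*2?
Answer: 28718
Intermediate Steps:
(4403 - 1*(-9956))*2 = (4403 + 9956)*2 = 14359*2 = 28718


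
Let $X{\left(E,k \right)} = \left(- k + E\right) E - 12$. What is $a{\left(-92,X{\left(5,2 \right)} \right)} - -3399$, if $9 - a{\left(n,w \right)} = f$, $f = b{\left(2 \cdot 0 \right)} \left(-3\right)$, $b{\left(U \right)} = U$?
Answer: $3408$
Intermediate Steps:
$X{\left(E,k \right)} = -12 + E \left(E - k\right)$ ($X{\left(E,k \right)} = \left(E - k\right) E - 12 = E \left(E - k\right) - 12 = -12 + E \left(E - k\right)$)
$f = 0$ ($f = 2 \cdot 0 \left(-3\right) = 0 \left(-3\right) = 0$)
$a{\left(n,w \right)} = 9$ ($a{\left(n,w \right)} = 9 - 0 = 9 + 0 = 9$)
$a{\left(-92,X{\left(5,2 \right)} \right)} - -3399 = 9 - -3399 = 9 + 3399 = 3408$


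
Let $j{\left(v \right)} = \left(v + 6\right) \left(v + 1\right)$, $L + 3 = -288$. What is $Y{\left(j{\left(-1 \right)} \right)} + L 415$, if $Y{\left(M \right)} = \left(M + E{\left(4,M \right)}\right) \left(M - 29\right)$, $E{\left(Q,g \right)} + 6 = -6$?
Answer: $-120417$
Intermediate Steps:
$L = -291$ ($L = -3 - 288 = -291$)
$E{\left(Q,g \right)} = -12$ ($E{\left(Q,g \right)} = -6 - 6 = -12$)
$j{\left(v \right)} = \left(1 + v\right) \left(6 + v\right)$ ($j{\left(v \right)} = \left(6 + v\right) \left(1 + v\right) = \left(1 + v\right) \left(6 + v\right)$)
$Y{\left(M \right)} = \left(-29 + M\right) \left(-12 + M\right)$ ($Y{\left(M \right)} = \left(M - 12\right) \left(M - 29\right) = \left(-12 + M\right) \left(-29 + M\right) = \left(-29 + M\right) \left(-12 + M\right)$)
$Y{\left(j{\left(-1 \right)} \right)} + L 415 = \left(348 + \left(6 + \left(-1\right)^{2} + 7 \left(-1\right)\right)^{2} - 41 \left(6 + \left(-1\right)^{2} + 7 \left(-1\right)\right)\right) - 120765 = \left(348 + \left(6 + 1 - 7\right)^{2} - 41 \left(6 + 1 - 7\right)\right) - 120765 = \left(348 + 0^{2} - 0\right) - 120765 = \left(348 + 0 + 0\right) - 120765 = 348 - 120765 = -120417$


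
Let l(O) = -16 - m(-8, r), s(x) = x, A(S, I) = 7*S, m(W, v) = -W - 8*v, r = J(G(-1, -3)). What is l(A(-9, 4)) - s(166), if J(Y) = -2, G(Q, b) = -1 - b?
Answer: -206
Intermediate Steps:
r = -2
l(O) = -40 (l(O) = -16 - (-1*(-8) - 8*(-2)) = -16 - (8 + 16) = -16 - 1*24 = -16 - 24 = -40)
l(A(-9, 4)) - s(166) = -40 - 1*166 = -40 - 166 = -206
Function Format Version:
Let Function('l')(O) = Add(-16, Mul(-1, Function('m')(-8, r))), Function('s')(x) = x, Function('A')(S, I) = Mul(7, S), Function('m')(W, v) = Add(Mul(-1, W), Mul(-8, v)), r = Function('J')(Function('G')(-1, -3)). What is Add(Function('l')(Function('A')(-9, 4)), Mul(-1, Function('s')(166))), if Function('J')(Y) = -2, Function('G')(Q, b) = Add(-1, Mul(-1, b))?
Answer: -206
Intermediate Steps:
r = -2
Function('l')(O) = -40 (Function('l')(O) = Add(-16, Mul(-1, Add(Mul(-1, -8), Mul(-8, -2)))) = Add(-16, Mul(-1, Add(8, 16))) = Add(-16, Mul(-1, 24)) = Add(-16, -24) = -40)
Add(Function('l')(Function('A')(-9, 4)), Mul(-1, Function('s')(166))) = Add(-40, Mul(-1, 166)) = Add(-40, -166) = -206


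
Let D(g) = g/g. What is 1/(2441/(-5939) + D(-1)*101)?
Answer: 5939/597398 ≈ 0.0099414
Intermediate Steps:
D(g) = 1
1/(2441/(-5939) + D(-1)*101) = 1/(2441/(-5939) + 1*101) = 1/(2441*(-1/5939) + 101) = 1/(-2441/5939 + 101) = 1/(597398/5939) = 5939/597398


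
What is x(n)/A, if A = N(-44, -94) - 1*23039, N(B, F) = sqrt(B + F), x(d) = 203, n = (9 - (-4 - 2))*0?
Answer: -4676917/530795659 - 203*I*sqrt(138)/530795659 ≈ -0.0088111 - 4.4927e-6*I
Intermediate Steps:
n = 0 (n = (9 - 1*(-6))*0 = (9 + 6)*0 = 15*0 = 0)
A = -23039 + I*sqrt(138) (A = sqrt(-44 - 94) - 1*23039 = sqrt(-138) - 23039 = I*sqrt(138) - 23039 = -23039 + I*sqrt(138) ≈ -23039.0 + 11.747*I)
x(n)/A = 203/(-23039 + I*sqrt(138))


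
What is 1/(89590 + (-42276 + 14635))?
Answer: 1/61949 ≈ 1.6142e-5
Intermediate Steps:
1/(89590 + (-42276 + 14635)) = 1/(89590 - 27641) = 1/61949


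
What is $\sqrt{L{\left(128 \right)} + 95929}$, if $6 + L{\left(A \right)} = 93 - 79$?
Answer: $\sqrt{95937} \approx 309.74$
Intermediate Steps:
$L{\left(A \right)} = 8$ ($L{\left(A \right)} = -6 + \left(93 - 79\right) = -6 + 14 = 8$)
$\sqrt{L{\left(128 \right)} + 95929} = \sqrt{8 + 95929} = \sqrt{95937}$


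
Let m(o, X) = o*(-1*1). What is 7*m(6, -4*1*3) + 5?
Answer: -37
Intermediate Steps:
m(o, X) = -o (m(o, X) = o*(-1) = -o)
7*m(6, -4*1*3) + 5 = 7*(-1*6) + 5 = 7*(-6) + 5 = -42 + 5 = -37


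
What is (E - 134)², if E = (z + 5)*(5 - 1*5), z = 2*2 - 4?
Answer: 17956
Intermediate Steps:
z = 0 (z = 4 - 4 = 0)
E = 0 (E = (0 + 5)*(5 - 1*5) = 5*(5 - 5) = 5*0 = 0)
(E - 134)² = (0 - 134)² = (-134)² = 17956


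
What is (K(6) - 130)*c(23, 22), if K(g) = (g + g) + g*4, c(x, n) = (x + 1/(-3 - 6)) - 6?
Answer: -14288/9 ≈ -1587.6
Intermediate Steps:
c(x, n) = -55/9 + x (c(x, n) = (x + 1/(-9)) - 6 = (x - ⅑) - 6 = (-⅑ + x) - 6 = -55/9 + x)
K(g) = 6*g (K(g) = 2*g + 4*g = 6*g)
(K(6) - 130)*c(23, 22) = (6*6 - 130)*(-55/9 + 23) = (36 - 130)*(152/9) = -94*152/9 = -14288/9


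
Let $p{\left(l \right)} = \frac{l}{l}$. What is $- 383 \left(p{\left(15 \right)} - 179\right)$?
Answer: $68174$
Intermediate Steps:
$p{\left(l \right)} = 1$
$- 383 \left(p{\left(15 \right)} - 179\right) = - 383 \left(1 - 179\right) = \left(-383\right) \left(-178\right) = 68174$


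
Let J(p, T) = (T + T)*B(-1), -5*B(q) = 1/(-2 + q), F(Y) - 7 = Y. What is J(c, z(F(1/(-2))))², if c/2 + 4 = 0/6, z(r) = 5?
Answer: 4/9 ≈ 0.44444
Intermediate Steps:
F(Y) = 7 + Y
c = -8 (c = -8 + 2*(0/6) = -8 + 2*(0*(⅙)) = -8 + 2*0 = -8 + 0 = -8)
B(q) = -1/(5*(-2 + q))
J(p, T) = 2*T/15 (J(p, T) = (T + T)*(-1/(-10 + 5*(-1))) = (2*T)*(-1/(-10 - 5)) = (2*T)*(-1/(-15)) = (2*T)*(-1*(-1/15)) = (2*T)*(1/15) = 2*T/15)
J(c, z(F(1/(-2))))² = ((2/15)*5)² = (⅔)² = 4/9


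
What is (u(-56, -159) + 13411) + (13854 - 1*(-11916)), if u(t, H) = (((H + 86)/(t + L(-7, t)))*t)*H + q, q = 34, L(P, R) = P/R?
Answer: 7576347/149 ≈ 50848.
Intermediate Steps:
u(t, H) = 34 + H*t*(86 + H)/(t - 7/t) (u(t, H) = (((H + 86)/(t - 7/t))*t)*H + 34 = (((86 + H)/(t - 7/t))*t)*H + 34 = (t*(86 + H)/(t - 7/t))*H + 34 = H*t*(86 + H)/(t - 7/t) + 34 = 34 + H*t*(86 + H)/(t - 7/t))
(u(-56, -159) + 13411) + (13854 - 1*(-11916)) = ((-238 + (-56)**2*(34 + (-159)**2 + 86*(-159)))/(-7 + (-56)**2) + 13411) + (13854 - 1*(-11916)) = ((-238 + 3136*(34 + 25281 - 13674))/(-7 + 3136) + 13411) + (13854 + 11916) = ((-238 + 3136*11641)/3129 + 13411) + 25770 = ((-238 + 36506176)/3129 + 13411) + 25770 = ((1/3129)*36505938 + 13411) + 25770 = (1738378/149 + 13411) + 25770 = 3736617/149 + 25770 = 7576347/149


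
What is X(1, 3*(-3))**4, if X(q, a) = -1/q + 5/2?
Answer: 81/16 ≈ 5.0625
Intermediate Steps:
X(q, a) = 5/2 - 1/q (X(q, a) = -1/q + 5*(1/2) = -1/q + 5/2 = 5/2 - 1/q)
X(1, 3*(-3))**4 = (5/2 - 1/1)**4 = (5/2 - 1*1)**4 = (5/2 - 1)**4 = (3/2)**4 = 81/16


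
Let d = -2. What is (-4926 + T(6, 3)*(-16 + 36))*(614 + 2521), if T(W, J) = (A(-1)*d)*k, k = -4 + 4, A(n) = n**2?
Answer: -15443010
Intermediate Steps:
k = 0
T(W, J) = 0 (T(W, J) = ((-1)**2*(-2))*0 = (1*(-2))*0 = -2*0 = 0)
(-4926 + T(6, 3)*(-16 + 36))*(614 + 2521) = (-4926 + 0*(-16 + 36))*(614 + 2521) = (-4926 + 0*20)*3135 = (-4926 + 0)*3135 = -4926*3135 = -15443010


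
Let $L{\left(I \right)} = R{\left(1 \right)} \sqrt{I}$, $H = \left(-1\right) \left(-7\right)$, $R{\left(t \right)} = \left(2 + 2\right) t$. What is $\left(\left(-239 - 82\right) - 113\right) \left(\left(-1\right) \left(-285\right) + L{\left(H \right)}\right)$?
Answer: $-123690 - 1736 \sqrt{7} \approx -1.2828 \cdot 10^{5}$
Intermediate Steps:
$R{\left(t \right)} = 4 t$
$H = 7$
$L{\left(I \right)} = 4 \sqrt{I}$ ($L{\left(I \right)} = 4 \cdot 1 \sqrt{I} = 4 \sqrt{I}$)
$\left(\left(-239 - 82\right) - 113\right) \left(\left(-1\right) \left(-285\right) + L{\left(H \right)}\right) = \left(\left(-239 - 82\right) - 113\right) \left(\left(-1\right) \left(-285\right) + 4 \sqrt{7}\right) = \left(\left(-239 - 82\right) - 113\right) \left(285 + 4 \sqrt{7}\right) = \left(-321 - 113\right) \left(285 + 4 \sqrt{7}\right) = - 434 \left(285 + 4 \sqrt{7}\right) = -123690 - 1736 \sqrt{7}$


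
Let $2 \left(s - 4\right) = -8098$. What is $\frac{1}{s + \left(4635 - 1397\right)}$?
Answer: $- \frac{1}{807} \approx -0.0012392$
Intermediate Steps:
$s = -4045$ ($s = 4 + \frac{1}{2} \left(-8098\right) = 4 - 4049 = -4045$)
$\frac{1}{s + \left(4635 - 1397\right)} = \frac{1}{-4045 + \left(4635 - 1397\right)} = \frac{1}{-4045 + 3238} = \frac{1}{-807} = - \frac{1}{807}$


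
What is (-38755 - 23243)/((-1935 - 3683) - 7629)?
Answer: 61998/13247 ≈ 4.6802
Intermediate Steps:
(-38755 - 23243)/((-1935 - 3683) - 7629) = -61998/(-5618 - 7629) = -61998/(-13247) = -61998*(-1/13247) = 61998/13247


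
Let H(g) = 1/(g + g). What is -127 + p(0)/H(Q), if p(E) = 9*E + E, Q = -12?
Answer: -127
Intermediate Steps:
p(E) = 10*E
H(g) = 1/(2*g)
-127 + p(0)/H(Q) = -127 + (10*0)/(((½)/(-12))) = -127 + 0/((½)*(-1/12)) = -127 + 0/(-1/24) = -127 - 24*0 = -127 + 0 = -127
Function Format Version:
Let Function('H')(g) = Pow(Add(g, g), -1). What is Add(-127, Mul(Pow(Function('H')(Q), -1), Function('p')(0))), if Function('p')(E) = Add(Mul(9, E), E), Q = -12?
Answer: -127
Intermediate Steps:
Function('p')(E) = Mul(10, E)
Function('H')(g) = Mul(Rational(1, 2), Pow(g, -1)) (Function('H')(g) = Pow(Mul(2, g), -1) = Mul(Rational(1, 2), Pow(g, -1)))
Add(-127, Mul(Pow(Function('H')(Q), -1), Function('p')(0))) = Add(-127, Mul(Pow(Mul(Rational(1, 2), Pow(-12, -1)), -1), Mul(10, 0))) = Add(-127, Mul(Pow(Mul(Rational(1, 2), Rational(-1, 12)), -1), 0)) = Add(-127, Mul(Pow(Rational(-1, 24), -1), 0)) = Add(-127, Mul(-24, 0)) = Add(-127, 0) = -127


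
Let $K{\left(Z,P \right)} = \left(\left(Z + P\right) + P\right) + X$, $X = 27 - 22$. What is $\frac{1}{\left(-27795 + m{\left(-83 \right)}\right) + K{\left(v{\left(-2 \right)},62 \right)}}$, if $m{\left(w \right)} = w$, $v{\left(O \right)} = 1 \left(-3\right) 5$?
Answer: $- \frac{1}{27764} \approx -3.6018 \cdot 10^{-5}$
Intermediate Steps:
$v{\left(O \right)} = -15$ ($v{\left(O \right)} = \left(-3\right) 5 = -15$)
$X = 5$
$K{\left(Z,P \right)} = 5 + Z + 2 P$ ($K{\left(Z,P \right)} = \left(\left(Z + P\right) + P\right) + 5 = \left(\left(P + Z\right) + P\right) + 5 = \left(Z + 2 P\right) + 5 = 5 + Z + 2 P$)
$\frac{1}{\left(-27795 + m{\left(-83 \right)}\right) + K{\left(v{\left(-2 \right)},62 \right)}} = \frac{1}{\left(-27795 - 83\right) + \left(5 - 15 + 2 \cdot 62\right)} = \frac{1}{-27878 + \left(5 - 15 + 124\right)} = \frac{1}{-27878 + 114} = \frac{1}{-27764} = - \frac{1}{27764}$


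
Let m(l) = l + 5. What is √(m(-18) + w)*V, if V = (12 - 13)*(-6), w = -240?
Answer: 6*I*√253 ≈ 95.436*I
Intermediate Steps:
m(l) = 5 + l
V = 6 (V = -1*(-6) = 6)
√(m(-18) + w)*V = √((5 - 18) - 240)*6 = √(-13 - 240)*6 = √(-253)*6 = (I*√253)*6 = 6*I*√253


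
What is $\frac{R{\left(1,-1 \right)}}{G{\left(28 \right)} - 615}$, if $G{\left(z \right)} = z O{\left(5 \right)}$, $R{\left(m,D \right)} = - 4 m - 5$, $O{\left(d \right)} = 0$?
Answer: $\frac{3}{205} \approx 0.014634$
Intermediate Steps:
$R{\left(m,D \right)} = -5 - 4 m$
$G{\left(z \right)} = 0$ ($G{\left(z \right)} = z 0 = 0$)
$\frac{R{\left(1,-1 \right)}}{G{\left(28 \right)} - 615} = \frac{-5 - 4}{0 - 615} = \frac{-5 - 4}{-615} = \left(-9\right) \left(- \frac{1}{615}\right) = \frac{3}{205}$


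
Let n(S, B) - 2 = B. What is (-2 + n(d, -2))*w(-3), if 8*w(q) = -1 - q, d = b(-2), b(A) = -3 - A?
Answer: -½ ≈ -0.50000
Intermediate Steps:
d = -1 (d = -3 - 1*(-2) = -3 + 2 = -1)
n(S, B) = 2 + B
w(q) = -⅛ - q/8 (w(q) = (-1 - q)/8 = -⅛ - q/8)
(-2 + n(d, -2))*w(-3) = (-2 + (2 - 2))*(-⅛ - ⅛*(-3)) = (-2 + 0)*(-⅛ + 3/8) = -2*¼ = -½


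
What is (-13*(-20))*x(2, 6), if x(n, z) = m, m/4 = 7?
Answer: 7280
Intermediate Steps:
m = 28 (m = 4*7 = 28)
x(n, z) = 28
(-13*(-20))*x(2, 6) = -13*(-20)*28 = 260*28 = 7280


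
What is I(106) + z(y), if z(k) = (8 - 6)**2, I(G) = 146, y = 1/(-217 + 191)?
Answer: 150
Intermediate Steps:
y = -1/26 (y = 1/(-26) = -1/26 ≈ -0.038462)
z(k) = 4 (z(k) = 2**2 = 4)
I(106) + z(y) = 146 + 4 = 150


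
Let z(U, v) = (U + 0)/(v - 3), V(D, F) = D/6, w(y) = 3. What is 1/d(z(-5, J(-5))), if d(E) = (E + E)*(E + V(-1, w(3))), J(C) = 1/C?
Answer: 384/1675 ≈ 0.22925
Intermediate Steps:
V(D, F) = D/6 (V(D, F) = D*(1/6) = D/6)
z(U, v) = U/(-3 + v)
d(E) = 2*E*(-1/6 + E) (d(E) = (E + E)*(E + (1/6)*(-1)) = (2*E)*(E - 1/6) = (2*E)*(-1/6 + E) = 2*E*(-1/6 + E))
1/d(z(-5, J(-5))) = 1/((-5/(-3 + 1/(-5)))*(-1 + 6*(-5/(-3 + 1/(-5))))/3) = 1/((-5/(-3 - 1/5))*(-1 + 6*(-5/(-3 - 1/5)))/3) = 1/((-5/(-16/5))*(-1 + 6*(-5/(-16/5)))/3) = 1/((-5*(-5/16))*(-1 + 6*(-5*(-5/16)))/3) = 1/((1/3)*(25/16)*(-1 + 6*(25/16))) = 1/((1/3)*(25/16)*(-1 + 75/8)) = 1/((1/3)*(25/16)*(67/8)) = 1/(1675/384) = 384/1675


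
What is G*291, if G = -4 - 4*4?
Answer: -5820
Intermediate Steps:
G = -20 (G = -4 - 16 = -20)
G*291 = -20*291 = -5820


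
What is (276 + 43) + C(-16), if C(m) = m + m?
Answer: 287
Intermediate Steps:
C(m) = 2*m
(276 + 43) + C(-16) = (276 + 43) + 2*(-16) = 319 - 32 = 287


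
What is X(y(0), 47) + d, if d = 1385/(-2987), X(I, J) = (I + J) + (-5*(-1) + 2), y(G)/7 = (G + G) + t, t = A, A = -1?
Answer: 139004/2987 ≈ 46.536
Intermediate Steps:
t = -1
y(G) = -7 + 14*G (y(G) = 7*((G + G) - 1) = 7*(2*G - 1) = 7*(-1 + 2*G) = -7 + 14*G)
X(I, J) = 7 + I + J (X(I, J) = (I + J) + (5 + 2) = (I + J) + 7 = 7 + I + J)
d = -1385/2987 (d = 1385*(-1/2987) = -1385/2987 ≈ -0.46368)
X(y(0), 47) + d = (7 + (-7 + 14*0) + 47) - 1385/2987 = (7 + (-7 + 0) + 47) - 1385/2987 = (7 - 7 + 47) - 1385/2987 = 47 - 1385/2987 = 139004/2987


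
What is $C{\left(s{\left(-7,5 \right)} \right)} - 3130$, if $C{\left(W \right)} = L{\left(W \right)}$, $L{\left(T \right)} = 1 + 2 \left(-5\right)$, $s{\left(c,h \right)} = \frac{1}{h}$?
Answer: $-3139$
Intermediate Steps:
$L{\left(T \right)} = -9$ ($L{\left(T \right)} = 1 - 10 = -9$)
$C{\left(W \right)} = -9$
$C{\left(s{\left(-7,5 \right)} \right)} - 3130 = -9 - 3130 = -3139$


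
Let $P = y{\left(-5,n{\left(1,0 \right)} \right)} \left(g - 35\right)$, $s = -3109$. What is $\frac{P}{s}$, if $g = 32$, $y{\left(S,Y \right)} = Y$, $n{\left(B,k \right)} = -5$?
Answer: $- \frac{15}{3109} \approx -0.0048247$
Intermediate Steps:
$P = 15$ ($P = - 5 \left(32 - 35\right) = \left(-5\right) \left(-3\right) = 15$)
$\frac{P}{s} = \frac{15}{-3109} = 15 \left(- \frac{1}{3109}\right) = - \frac{15}{3109}$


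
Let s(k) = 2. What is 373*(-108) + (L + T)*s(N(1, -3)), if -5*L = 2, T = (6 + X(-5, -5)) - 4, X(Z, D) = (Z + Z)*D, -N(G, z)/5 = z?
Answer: -200904/5 ≈ -40181.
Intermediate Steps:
N(G, z) = -5*z
X(Z, D) = 2*D*Z (X(Z, D) = (2*Z)*D = 2*D*Z)
T = 52 (T = (6 + 2*(-5)*(-5)) - 4 = (6 + 50) - 4 = 56 - 4 = 52)
L = -⅖ (L = -⅕*2 = -⅖ ≈ -0.40000)
373*(-108) + (L + T)*s(N(1, -3)) = 373*(-108) + (-⅖ + 52)*2 = -40284 + (258/5)*2 = -40284 + 516/5 = -200904/5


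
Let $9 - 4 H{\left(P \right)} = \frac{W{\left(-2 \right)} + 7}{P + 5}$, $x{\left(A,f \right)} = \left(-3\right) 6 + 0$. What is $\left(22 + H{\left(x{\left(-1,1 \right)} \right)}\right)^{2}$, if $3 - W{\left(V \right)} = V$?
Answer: $\frac{1620529}{2704} \approx 599.31$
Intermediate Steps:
$W{\left(V \right)} = 3 - V$
$x{\left(A,f \right)} = -18$ ($x{\left(A,f \right)} = -18 + 0 = -18$)
$H{\left(P \right)} = \frac{9}{4} - \frac{3}{5 + P}$ ($H{\left(P \right)} = \frac{9}{4} - \frac{\left(\left(3 - -2\right) + 7\right) \frac{1}{P + 5}}{4} = \frac{9}{4} - \frac{\left(\left(3 + 2\right) + 7\right) \frac{1}{5 + P}}{4} = \frac{9}{4} - \frac{\left(5 + 7\right) \frac{1}{5 + P}}{4} = \frac{9}{4} - \frac{12 \frac{1}{5 + P}}{4} = \frac{9}{4} - \frac{3}{5 + P}$)
$\left(22 + H{\left(x{\left(-1,1 \right)} \right)}\right)^{2} = \left(22 + \frac{3 \left(11 + 3 \left(-18\right)\right)}{4 \left(5 - 18\right)}\right)^{2} = \left(22 + \frac{3 \left(11 - 54\right)}{4 \left(-13\right)}\right)^{2} = \left(22 + \frac{3}{4} \left(- \frac{1}{13}\right) \left(-43\right)\right)^{2} = \left(22 + \frac{129}{52}\right)^{2} = \left(\frac{1273}{52}\right)^{2} = \frac{1620529}{2704}$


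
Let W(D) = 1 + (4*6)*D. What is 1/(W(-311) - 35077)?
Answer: -1/42540 ≈ -2.3507e-5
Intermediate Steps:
W(D) = 1 + 24*D
1/(W(-311) - 35077) = 1/((1 + 24*(-311)) - 35077) = 1/((1 - 7464) - 35077) = 1/(-7463 - 35077) = 1/(-42540) = -1/42540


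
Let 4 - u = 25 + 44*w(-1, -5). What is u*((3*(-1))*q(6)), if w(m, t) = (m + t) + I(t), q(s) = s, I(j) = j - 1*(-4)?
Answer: -5166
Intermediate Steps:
I(j) = 4 + j (I(j) = j + 4 = 4 + j)
w(m, t) = 4 + m + 2*t (w(m, t) = (m + t) + (4 + t) = 4 + m + 2*t)
u = 287 (u = 4 - (25 + 44*(4 - 1 + 2*(-5))) = 4 - (25 + 44*(4 - 1 - 10)) = 4 - (25 + 44*(-7)) = 4 - (25 - 308) = 4 - 1*(-283) = 4 + 283 = 287)
u*((3*(-1))*q(6)) = 287*((3*(-1))*6) = 287*(-3*6) = 287*(-18) = -5166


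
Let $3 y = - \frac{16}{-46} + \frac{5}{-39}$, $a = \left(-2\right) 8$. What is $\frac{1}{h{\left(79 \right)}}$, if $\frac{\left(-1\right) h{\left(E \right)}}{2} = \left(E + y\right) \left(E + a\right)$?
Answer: $- \frac{299}{2979004} \approx -0.00010037$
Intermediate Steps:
$a = -16$
$y = \frac{197}{2691}$ ($y = \frac{- \frac{16}{-46} + \frac{5}{-39}}{3} = \frac{\left(-16\right) \left(- \frac{1}{46}\right) + 5 \left(- \frac{1}{39}\right)}{3} = \frac{\frac{8}{23} - \frac{5}{39}}{3} = \frac{1}{3} \cdot \frac{197}{897} = \frac{197}{2691} \approx 0.073207$)
$h{\left(E \right)} = - 2 \left(-16 + E\right) \left(\frac{197}{2691} + E\right)$ ($h{\left(E \right)} = - 2 \left(E + \frac{197}{2691}\right) \left(E - 16\right) = - 2 \left(\frac{197}{2691} + E\right) \left(-16 + E\right) = - 2 \left(-16 + E\right) \left(\frac{197}{2691} + E\right)$)
$\frac{1}{h{\left(79 \right)}} = \frac{1}{\frac{6304}{2691} - 2 \cdot 79^{2} + \frac{85718}{2691} \cdot 79} = \frac{1}{\frac{6304}{2691} - 12482 + \frac{6771722}{2691}} = \frac{1}{- \frac{2979004}{299}} = - \frac{299}{2979004}$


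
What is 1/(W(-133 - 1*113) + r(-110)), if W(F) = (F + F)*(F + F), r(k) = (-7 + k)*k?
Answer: 1/254934 ≈ 3.9226e-6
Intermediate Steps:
r(k) = k*(-7 + k)
W(F) = 4*F² (W(F) = (2*F)*(2*F) = 4*F²)
1/(W(-133 - 1*113) + r(-110)) = 1/(4*(-133 - 1*113)² - 110*(-7 - 110)) = 1/(4*(-133 - 113)² - 110*(-117)) = 1/(4*(-246)² + 12870) = 1/(4*60516 + 12870) = 1/(242064 + 12870) = 1/254934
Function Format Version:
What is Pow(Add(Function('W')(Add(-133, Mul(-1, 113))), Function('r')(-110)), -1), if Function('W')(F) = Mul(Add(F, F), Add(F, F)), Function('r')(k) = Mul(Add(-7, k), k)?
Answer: Rational(1, 254934) ≈ 3.9226e-6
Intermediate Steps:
Function('r')(k) = Mul(k, Add(-7, k))
Function('W')(F) = Mul(4, Pow(F, 2)) (Function('W')(F) = Mul(Mul(2, F), Mul(2, F)) = Mul(4, Pow(F, 2)))
Pow(Add(Function('W')(Add(-133, Mul(-1, 113))), Function('r')(-110)), -1) = Pow(Add(Mul(4, Pow(Add(-133, Mul(-1, 113)), 2)), Mul(-110, Add(-7, -110))), -1) = Pow(Add(Mul(4, Pow(Add(-133, -113), 2)), Mul(-110, -117)), -1) = Pow(Add(Mul(4, Pow(-246, 2)), 12870), -1) = Pow(Add(Mul(4, 60516), 12870), -1) = Pow(Add(242064, 12870), -1) = Pow(254934, -1) = Rational(1, 254934)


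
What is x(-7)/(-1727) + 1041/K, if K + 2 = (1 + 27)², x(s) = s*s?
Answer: 1759489/1350514 ≈ 1.3028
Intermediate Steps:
x(s) = s²
K = 782 (K = -2 + (1 + 27)² = -2 + 28² = -2 + 784 = 782)
x(-7)/(-1727) + 1041/K = (-7)²/(-1727) + 1041/782 = 49*(-1/1727) + 1041*(1/782) = -49/1727 + 1041/782 = 1759489/1350514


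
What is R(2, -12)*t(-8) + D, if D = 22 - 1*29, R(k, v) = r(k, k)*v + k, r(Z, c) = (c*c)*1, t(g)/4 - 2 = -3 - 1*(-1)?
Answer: -7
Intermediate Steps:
t(g) = 0 (t(g) = 8 + 4*(-3 - 1*(-1)) = 8 + 4*(-3 + 1) = 8 + 4*(-2) = 8 - 8 = 0)
r(Z, c) = c² (r(Z, c) = c²*1 = c²)
R(k, v) = k + v*k² (R(k, v) = k²*v + k = v*k² + k = k + v*k²)
D = -7 (D = 22 - 29 = -7)
R(2, -12)*t(-8) + D = (2*(1 + 2*(-12)))*0 - 7 = (2*(1 - 24))*0 - 7 = (2*(-23))*0 - 7 = -46*0 - 7 = 0 - 7 = -7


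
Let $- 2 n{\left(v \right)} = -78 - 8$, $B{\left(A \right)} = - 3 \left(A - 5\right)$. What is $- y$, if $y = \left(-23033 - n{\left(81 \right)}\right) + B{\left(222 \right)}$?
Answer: $23727$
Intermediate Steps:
$B{\left(A \right)} = 15 - 3 A$ ($B{\left(A \right)} = - 3 \left(-5 + A\right) = 15 - 3 A$)
$n{\left(v \right)} = 43$ ($n{\left(v \right)} = - \frac{-78 - 8}{2} = \left(- \frac{1}{2}\right) \left(-86\right) = 43$)
$y = -23727$ ($y = \left(-23033 - 43\right) + \left(15 - 666\right) = -23076 - 651 = -23727$)
$- y = \left(-1\right) \left(-23727\right) = 23727$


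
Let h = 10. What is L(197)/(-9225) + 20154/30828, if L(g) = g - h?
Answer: 30025969/47398050 ≈ 0.63349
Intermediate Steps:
L(g) = -10 + g (L(g) = g - 1*10 = g - 10 = -10 + g)
L(197)/(-9225) + 20154/30828 = (-10 + 197)/(-9225) + 20154/30828 = 187*(-1/9225) + 20154*(1/30828) = -187/9225 + 3359/5138 = 30025969/47398050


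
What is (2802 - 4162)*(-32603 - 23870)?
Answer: 76803280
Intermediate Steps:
(2802 - 4162)*(-32603 - 23870) = -1360*(-56473) = 76803280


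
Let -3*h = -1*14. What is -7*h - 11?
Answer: -131/3 ≈ -43.667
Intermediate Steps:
h = 14/3 (h = -(-1)*14/3 = -⅓*(-14) = 14/3 ≈ 4.6667)
-7*h - 11 = -7*14/3 - 11 = -98/3 - 11 = -131/3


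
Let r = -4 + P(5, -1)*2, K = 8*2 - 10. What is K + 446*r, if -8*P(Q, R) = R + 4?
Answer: -4225/2 ≈ -2112.5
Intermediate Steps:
P(Q, R) = -1/2 - R/8 (P(Q, R) = -(R + 4)/8 = -(4 + R)/8 = -1/2 - R/8)
K = 6 (K = 16 - 10 = 6)
r = -19/4 (r = -4 + (-1/2 - 1/8*(-1))*2 = -4 + (-1/2 + 1/8)*2 = -4 - 3/8*2 = -4 - 3/4 = -19/4 ≈ -4.7500)
K + 446*r = 6 + 446*(-19/4) = 6 - 4237/2 = -4225/2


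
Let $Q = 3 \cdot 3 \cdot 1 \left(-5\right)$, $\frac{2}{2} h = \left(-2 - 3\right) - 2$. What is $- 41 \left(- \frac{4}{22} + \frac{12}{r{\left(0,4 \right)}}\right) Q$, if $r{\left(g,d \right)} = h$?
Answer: $- \frac{269370}{77} \approx -3498.3$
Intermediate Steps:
$h = -7$ ($h = \left(-2 - 3\right) - 2 = -5 - 2 = -7$)
$r{\left(g,d \right)} = -7$
$Q = -45$ ($Q = 3 \cdot 3 \left(-5\right) = 9 \left(-5\right) = -45$)
$- 41 \left(- \frac{4}{22} + \frac{12}{r{\left(0,4 \right)}}\right) Q = - 41 \left(- \frac{4}{22} + \frac{12}{-7}\right) \left(-45\right) = - 41 \left(\left(-4\right) \frac{1}{22} + 12 \left(- \frac{1}{7}\right)\right) \left(-45\right) = - 41 \left(- \frac{2}{11} - \frac{12}{7}\right) \left(-45\right) = \left(-41\right) \left(- \frac{146}{77}\right) \left(-45\right) = \frac{5986}{77} \left(-45\right) = - \frac{269370}{77}$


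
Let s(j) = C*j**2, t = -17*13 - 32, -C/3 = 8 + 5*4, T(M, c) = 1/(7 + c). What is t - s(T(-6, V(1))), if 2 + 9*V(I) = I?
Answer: -241432/961 ≈ -251.23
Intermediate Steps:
V(I) = -2/9 + I/9
C = -84 (C = -3*(8 + 5*4) = -3*(8 + 20) = -3*28 = -84)
t = -253 (t = -221 - 32 = -253)
s(j) = -84*j**2
t - s(T(-6, V(1))) = -253 - (-84)*(1/(7 + (-2/9 + (1/9)*1)))**2 = -253 - (-84)*(1/(7 + (-2/9 + 1/9)))**2 = -253 - (-84)*(1/(7 - 1/9))**2 = -253 - (-84)*(1/(62/9))**2 = -253 - (-84)*(9/62)**2 = -253 - (-84)*81/3844 = -253 - 1*(-1701/961) = -253 + 1701/961 = -241432/961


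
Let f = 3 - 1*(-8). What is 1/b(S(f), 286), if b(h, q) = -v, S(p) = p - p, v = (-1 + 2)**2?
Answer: -1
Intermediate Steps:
v = 1 (v = 1**2 = 1)
f = 11 (f = 3 + 8 = 11)
S(p) = 0
b(h, q) = -1 (b(h, q) = -1*1 = -1)
1/b(S(f), 286) = 1/(-1) = -1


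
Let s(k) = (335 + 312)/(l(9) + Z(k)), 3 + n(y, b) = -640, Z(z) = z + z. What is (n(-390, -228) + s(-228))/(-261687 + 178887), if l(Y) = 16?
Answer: 12329/1584000 ≈ 0.0077835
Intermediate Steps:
Z(z) = 2*z
n(y, b) = -643 (n(y, b) = -3 - 640 = -643)
s(k) = 647/(16 + 2*k) (s(k) = (335 + 312)/(16 + 2*k) = 647/(16 + 2*k))
(n(-390, -228) + s(-228))/(-261687 + 178887) = (-643 + 647/(2*(8 - 228)))/(-261687 + 178887) = (-643 + (647/2)/(-220))/(-82800) = (-643 + (647/2)*(-1/220))*(-1/82800) = (-643 - 647/440)*(-1/82800) = -283567/440*(-1/82800) = 12329/1584000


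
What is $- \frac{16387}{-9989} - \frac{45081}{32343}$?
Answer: $\frac{3794792}{15384487} \approx 0.24666$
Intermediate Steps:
$- \frac{16387}{-9989} - \frac{45081}{32343} = \left(-16387\right) \left(- \frac{1}{9989}\right) - \frac{15027}{10781} = \frac{2341}{1427} - \frac{15027}{10781} = \frac{3794792}{15384487}$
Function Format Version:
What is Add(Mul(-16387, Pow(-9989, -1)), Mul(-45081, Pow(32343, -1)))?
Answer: Rational(3794792, 15384487) ≈ 0.24666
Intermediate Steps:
Add(Mul(-16387, Pow(-9989, -1)), Mul(-45081, Pow(32343, -1))) = Add(Mul(-16387, Rational(-1, 9989)), Mul(-45081, Rational(1, 32343))) = Add(Rational(2341, 1427), Rational(-15027, 10781)) = Rational(3794792, 15384487)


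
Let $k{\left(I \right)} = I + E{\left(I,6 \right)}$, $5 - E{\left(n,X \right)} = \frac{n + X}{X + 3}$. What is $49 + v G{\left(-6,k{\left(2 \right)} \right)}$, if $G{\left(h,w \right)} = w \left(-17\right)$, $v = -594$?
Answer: $61759$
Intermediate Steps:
$E{\left(n,X \right)} = 5 - \frac{X + n}{3 + X}$ ($E{\left(n,X \right)} = 5 - \frac{n + X}{X + 3} = 5 - \frac{X + n}{3 + X}$)
$k{\left(I \right)} = \frac{13}{3} + \frac{8 I}{9}$ ($k{\left(I \right)} = I + \frac{15 - I + 4 \cdot 6}{3 + 6} = I + \frac{15 - I + 24}{9} = I + \frac{39 - I}{9} = I - \left(- \frac{13}{3} + \frac{I}{9}\right) = \frac{13}{3} + \frac{8 I}{9}$)
$G{\left(h,w \right)} = - 17 w$
$49 + v G{\left(-6,k{\left(2 \right)} \right)} = 49 - 594 \left(- 17 \left(\frac{13}{3} + \frac{8}{9} \cdot 2\right)\right) = 49 - 594 \left(- 17 \left(\frac{13}{3} + \frac{16}{9}\right)\right) = 49 - 594 \left(\left(-17\right) \frac{55}{9}\right) = 49 - -61710 = 49 + 61710 = 61759$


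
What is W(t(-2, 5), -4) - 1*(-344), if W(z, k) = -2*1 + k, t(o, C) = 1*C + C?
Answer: 338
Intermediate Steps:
t(o, C) = 2*C (t(o, C) = C + C = 2*C)
W(z, k) = -2 + k
W(t(-2, 5), -4) - 1*(-344) = (-2 - 4) - 1*(-344) = -6 + 344 = 338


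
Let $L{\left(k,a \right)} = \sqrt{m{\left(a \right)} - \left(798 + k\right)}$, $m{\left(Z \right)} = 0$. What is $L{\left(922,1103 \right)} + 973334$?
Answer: $973334 + 2 i \sqrt{430} \approx 9.7333 \cdot 10^{5} + 41.473 i$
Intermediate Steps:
$L{\left(k,a \right)} = \sqrt{-798 - k}$ ($L{\left(k,a \right)} = \sqrt{0 - \left(798 + k\right)} = \sqrt{-798 - k}$)
$L{\left(922,1103 \right)} + 973334 = \sqrt{-798 - 922} + 973334 = \sqrt{-1720} + 973334 = 2 i \sqrt{430} + 973334 = 973334 + 2 i \sqrt{430}$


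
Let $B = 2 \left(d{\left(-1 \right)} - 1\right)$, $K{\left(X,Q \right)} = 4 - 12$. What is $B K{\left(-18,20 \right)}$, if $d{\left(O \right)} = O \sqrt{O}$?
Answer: $16 + 16 i \approx 16.0 + 16.0 i$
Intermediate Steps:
$d{\left(O \right)} = O^{\frac{3}{2}}$
$K{\left(X,Q \right)} = -8$ ($K{\left(X,Q \right)} = 4 - 12 = -8$)
$B = -2 - 2 i$ ($B = 2 \left(\left(-1\right)^{\frac{3}{2}} - 1\right) = 2 \left(- i - 1\right) = 2 \left(-1 - i\right) = -2 - 2 i \approx -2.0 - 2.0 i$)
$B K{\left(-18,20 \right)} = \left(-2 - 2 i\right) \left(-8\right) = 16 + 16 i$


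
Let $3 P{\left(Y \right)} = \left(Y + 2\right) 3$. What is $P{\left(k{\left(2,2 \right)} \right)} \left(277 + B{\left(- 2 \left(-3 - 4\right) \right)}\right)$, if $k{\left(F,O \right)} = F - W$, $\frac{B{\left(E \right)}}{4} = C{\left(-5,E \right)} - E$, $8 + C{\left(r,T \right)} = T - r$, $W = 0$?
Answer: $1060$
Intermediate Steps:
$C{\left(r,T \right)} = -8 + T - r$ ($C{\left(r,T \right)} = -8 + \left(T - r\right) = -8 + T - r$)
$B{\left(E \right)} = -12$ ($B{\left(E \right)} = 4 \left(\left(-8 + E - -5\right) - E\right) = 4 \left(\left(-8 + E + 5\right) - E\right) = 4 \left(\left(-3 + E\right) - E\right) = 4 \left(-3\right) = -12$)
$k{\left(F,O \right)} = F$ ($k{\left(F,O \right)} = F - 0 = F + 0 = F$)
$P{\left(Y \right)} = 2 + Y$ ($P{\left(Y \right)} = \frac{\left(Y + 2\right) 3}{3} = \frac{\left(2 + Y\right) 3}{3} = \frac{6 + 3 Y}{3} = 2 + Y$)
$P{\left(k{\left(2,2 \right)} \right)} \left(277 + B{\left(- 2 \left(-3 - 4\right) \right)}\right) = \left(2 + 2\right) \left(277 - 12\right) = 4 \cdot 265 = 1060$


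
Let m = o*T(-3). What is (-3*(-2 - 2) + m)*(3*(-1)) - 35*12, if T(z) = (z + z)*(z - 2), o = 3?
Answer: -726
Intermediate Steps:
T(z) = 2*z*(-2 + z) (T(z) = (2*z)*(-2 + z) = 2*z*(-2 + z))
m = 90 (m = 3*(2*(-3)*(-2 - 3)) = 3*(2*(-3)*(-5)) = 3*30 = 90)
(-3*(-2 - 2) + m)*(3*(-1)) - 35*12 = (-3*(-2 - 2) + 90)*(3*(-1)) - 35*12 = (-3*(-4) + 90)*(-3) - 420 = (12 + 90)*(-3) - 420 = 102*(-3) - 420 = -306 - 420 = -726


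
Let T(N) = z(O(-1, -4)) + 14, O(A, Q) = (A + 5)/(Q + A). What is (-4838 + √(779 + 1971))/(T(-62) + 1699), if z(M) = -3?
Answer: -2419/855 + √110/342 ≈ -2.7986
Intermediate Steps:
O(A, Q) = (5 + A)/(A + Q)
T(N) = 11 (T(N) = -3 + 14 = 11)
(-4838 + √(779 + 1971))/(T(-62) + 1699) = (-4838 + √(779 + 1971))/(11 + 1699) = (-4838 + √2750)/1710 = (-4838 + 5*√110)*(1/1710) = -2419/855 + √110/342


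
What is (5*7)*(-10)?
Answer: -350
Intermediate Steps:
(5*7)*(-10) = 35*(-10) = -350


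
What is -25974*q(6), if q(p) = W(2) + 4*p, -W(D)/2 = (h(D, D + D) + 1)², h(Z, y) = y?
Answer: 675324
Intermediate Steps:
W(D) = -2*(1 + 2*D)² (W(D) = -2*((D + D) + 1)² = -2*(2*D + 1)² = -2*(1 + 2*D)²)
q(p) = -50 + 4*p (q(p) = -2*(1 + 2*2)² + 4*p = -2*(1 + 4)² + 4*p = -2*5² + 4*p = -2*25 + 4*p = -50 + 4*p)
-25974*q(6) = -25974*(-50 + 4*6) = -25974*(-50 + 24) = -25974*(-26) = 675324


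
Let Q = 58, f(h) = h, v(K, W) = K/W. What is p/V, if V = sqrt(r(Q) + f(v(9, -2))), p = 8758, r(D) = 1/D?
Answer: -4379*I*sqrt(3770)/65 ≈ -4136.5*I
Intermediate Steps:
V = I*sqrt(3770)/29 (V = sqrt(1/58 + 9/(-2)) = sqrt(1/58 + 9*(-1/2)) = sqrt(1/58 - 9/2) = sqrt(-130/29) = I*sqrt(3770)/29 ≈ 2.1173*I)
p/V = 8758/((I*sqrt(3770)/29)) = 8758*(-I*sqrt(3770)/130) = -4379*I*sqrt(3770)/65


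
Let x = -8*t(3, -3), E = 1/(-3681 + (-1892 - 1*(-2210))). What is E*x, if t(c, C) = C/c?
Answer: -8/3363 ≈ -0.0023788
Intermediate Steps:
E = -1/3363 (E = 1/(-3681 + (-1892 + 2210)) = 1/(-3681 + 318) = 1/(-3363) = -1/3363 ≈ -0.00029735)
x = 8 (x = -(-24)/3 = -8*(-1) = 8)
E*x = -1/3363*8 = -8/3363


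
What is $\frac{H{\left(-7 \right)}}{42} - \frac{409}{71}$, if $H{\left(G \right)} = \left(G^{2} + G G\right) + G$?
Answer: $- \frac{1531}{426} \approx -3.5939$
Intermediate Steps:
$H{\left(G \right)} = G + 2 G^{2}$ ($H{\left(G \right)} = \left(G^{2} + G^{2}\right) + G = 2 G^{2} + G = G + 2 G^{2}$)
$\frac{H{\left(-7 \right)}}{42} - \frac{409}{71} = \frac{\left(-7\right) \left(1 + 2 \left(-7\right)\right)}{42} - \frac{409}{71} = - 7 \left(1 - 14\right) \frac{1}{42} - \frac{409}{71} = \left(-7\right) \left(-13\right) \frac{1}{42} - \frac{409}{71} = 91 \cdot \frac{1}{42} - \frac{409}{71} = \frac{13}{6} - \frac{409}{71} = - \frac{1531}{426}$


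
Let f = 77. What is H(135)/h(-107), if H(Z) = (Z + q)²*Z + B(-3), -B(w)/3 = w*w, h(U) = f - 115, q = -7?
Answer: -2211813/38 ≈ -58206.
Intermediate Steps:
h(U) = -38 (h(U) = 77 - 115 = -38)
B(w) = -3*w² (B(w) = -3*w*w = -3*w²)
H(Z) = -27 + Z*(-7 + Z)² (H(Z) = (Z - 7)²*Z - 3*(-3)² = (-7 + Z)²*Z - 3*9 = Z*(-7 + Z)² - 27 = -27 + Z*(-7 + Z)²)
H(135)/h(-107) = (-27 + 135*(-7 + 135)²)/(-38) = (-27 + 135*128²)*(-1/38) = (-27 + 135*16384)*(-1/38) = (-27 + 2211840)*(-1/38) = 2211813*(-1/38) = -2211813/38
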